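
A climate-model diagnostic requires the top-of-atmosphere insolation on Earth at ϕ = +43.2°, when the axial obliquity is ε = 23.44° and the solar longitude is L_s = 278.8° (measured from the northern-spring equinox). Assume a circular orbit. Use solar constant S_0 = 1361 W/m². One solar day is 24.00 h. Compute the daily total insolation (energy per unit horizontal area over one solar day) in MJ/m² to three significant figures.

Solar declination: sin δ = sin ε · sin L_s = sin 23.44° × sin 278.8° = -0.39311, so δ = -23.148°.
cos h₀ = −tan(+43.2°) tan(-23.148°) = 0.4015, h₀ = 1.1577 rad.
Bracket: h₀ sin ϕ sin δ + cos ϕ cos δ sin h₀ = 1.1577×0.68455×-0.39311 + 0.72897×0.91949×0.91587 = -0.311541 + 0.613890 = 0.302349.
Q̄ = (S_0/π) × [bracket] = (1361/π) × 0.302349 = 130.98 W/m².
Daily total = Q̄ × 24.00 h × 3600 s/h = 130.98 × 24.00 × 3600 / 10⁶ = 11.32 MJ/m².

11.3 MJ/m²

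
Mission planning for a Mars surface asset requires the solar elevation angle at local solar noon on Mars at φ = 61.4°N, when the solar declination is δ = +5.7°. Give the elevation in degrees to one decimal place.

34.3°

At local noon the hour angle is zero, so the zenith angle equals |φ − δ| = |+61.4° − (+5.700°)| = 55.700°.
Elevation = 90° − 55.700° = 34.3°.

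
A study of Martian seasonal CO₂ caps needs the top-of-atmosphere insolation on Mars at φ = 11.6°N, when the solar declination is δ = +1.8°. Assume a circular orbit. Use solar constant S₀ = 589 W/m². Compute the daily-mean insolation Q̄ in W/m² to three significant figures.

Q̄ ≈ 185 W/m²

cos H₀ = −tan(+11.6°) tan(+1.800°) = -0.0065, H₀ = 1.5772 rad.
Bracket: H₀ sin φ sin δ + cos φ cos δ sin H₀ = 1.5772×0.20108×0.03141 + 0.97958×0.99951×0.99998 = 0.009961 + 0.979080 = 0.989041.
Q̄ = (S₀/π) × [bracket] = (589/π) × 0.989041 = 185.4 W/m².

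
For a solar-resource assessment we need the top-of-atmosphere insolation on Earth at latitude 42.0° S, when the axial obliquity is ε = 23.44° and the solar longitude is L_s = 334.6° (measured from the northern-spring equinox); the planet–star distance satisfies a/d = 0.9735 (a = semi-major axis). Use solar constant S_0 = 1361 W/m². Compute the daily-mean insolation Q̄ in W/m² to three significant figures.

Solar declination: sin δ = sin ε · sin L_s = sin 23.44° × sin 334.6° = -0.17063, so δ = -9.824°.
cos h₀ = −tan(-42.0°) tan(-9.824°) = -0.1559, h₀ = 1.7274 rad.
Bracket: h₀ sin ϕ sin δ + cos ϕ cos δ sin h₀ = 1.7274×-0.66913×-0.17063 + 0.74314×0.98534×0.98777 = 0.197224 + 0.723290 = 0.920514.
Inverse-square distance factor (a/d)² = 0.9735² = 0.947702.
Q̄ = (S_0/π) × 0.947702 × [bracket] = (1361/π) × 0.947702 × 0.920514 = 377.9 W/m².

Q̄ ≈ 378 W/m²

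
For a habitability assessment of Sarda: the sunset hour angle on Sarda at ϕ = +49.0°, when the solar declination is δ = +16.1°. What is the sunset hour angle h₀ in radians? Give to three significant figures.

cos h₀ = −tan ϕ · tan δ = −tan(+49.0°) × tan(+16.100°) = -0.3320, so h₀ = 1.9093 rad = 109.39°.

h₀ = 1.91 rad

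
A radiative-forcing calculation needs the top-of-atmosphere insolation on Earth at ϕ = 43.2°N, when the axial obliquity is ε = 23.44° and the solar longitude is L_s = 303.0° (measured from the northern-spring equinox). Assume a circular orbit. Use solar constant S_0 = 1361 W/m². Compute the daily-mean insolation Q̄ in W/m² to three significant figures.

Q̄ ≈ 159 W/m²

Solar declination: sin δ = sin ε · sin L_s = sin 23.44° × sin 303.0° = -0.33361, so δ = -19.488°.
cos h₀ = −tan(+43.2°) tan(-19.488°) = 0.3323, h₀ = 1.2320 rad.
Bracket: h₀ sin ϕ sin δ + cos ϕ cos δ sin h₀ = 1.2320×0.68455×-0.33361 + 0.72897×0.94271×0.94317 = -0.281355 + 0.648153 = 0.366798.
Q̄ = (S_0/π) × [bracket] = (1361/π) × 0.366798 = 158.9 W/m².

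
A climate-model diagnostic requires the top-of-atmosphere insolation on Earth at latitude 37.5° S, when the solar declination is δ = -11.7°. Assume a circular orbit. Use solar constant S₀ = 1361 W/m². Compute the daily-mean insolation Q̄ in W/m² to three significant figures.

Q̄ ≈ 425 W/m²

cos H₀ = −tan(-37.5°) tan(-11.700°) = -0.1589, H₀ = 1.7304 rad.
Bracket: H₀ sin φ sin δ + cos φ cos δ sin H₀ = 1.7304×-0.60876×-0.20279 + 0.79335×0.97922×0.98729 = 0.213619 + 0.766990 = 0.980609.
Q̄ = (S₀/π) × [bracket] = (1361/π) × 0.980609 = 424.8 W/m².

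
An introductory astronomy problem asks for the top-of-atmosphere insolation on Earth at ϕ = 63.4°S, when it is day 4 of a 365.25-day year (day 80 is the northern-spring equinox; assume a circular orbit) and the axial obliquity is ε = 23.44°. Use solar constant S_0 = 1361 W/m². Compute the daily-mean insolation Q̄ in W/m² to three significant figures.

Q̄ ≈ 479 W/m²

Solar longitude: L_s = 360° × (4 − 80)/365.25 = -74.908°, i.e. -74.908° + 360° = 285.092°.
sin δ = sin 23.44° × sin 285.092° = -0.38407, so δ = -22.586°.
cos h₀ = −tan(-63.4°) tan(-22.586°) = -0.8307, h₀ = 2.5511 rad.
Bracket: h₀ sin ϕ sin δ + cos ϕ cos δ sin h₀ = 2.5511×-0.89415×-0.38407 + 0.44776×0.92330×0.55676 = 0.876089 + 0.230174 = 1.106263.
Q̄ = (S_0/π) × [bracket] = (1361/π) × 1.106263 = 479.3 W/m².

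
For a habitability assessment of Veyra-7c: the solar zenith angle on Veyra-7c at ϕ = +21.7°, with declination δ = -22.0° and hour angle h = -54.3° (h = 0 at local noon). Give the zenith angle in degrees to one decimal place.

θ_z = 68.6°

cos θ_z = sin ϕ sin δ + cos ϕ cos δ cos h = -0.138510 + 0.502707 = 0.364197.
θ_z = arccos(0.364197) = 68.6°.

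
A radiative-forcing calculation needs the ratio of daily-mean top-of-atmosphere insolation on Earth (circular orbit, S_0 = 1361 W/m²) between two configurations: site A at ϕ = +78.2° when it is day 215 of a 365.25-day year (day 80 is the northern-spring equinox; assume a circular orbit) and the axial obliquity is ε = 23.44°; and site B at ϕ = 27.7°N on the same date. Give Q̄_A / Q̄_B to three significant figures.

Q̄_A / Q̄_B ≈ 0.835

— Configuration A (ϕ=+78.2°):
Solar longitude: L_s = 360° × (215 − 80)/365.25 = 133.060°.
sin δ = sin 23.44° × sin 133.060° = 0.29064, so δ = +16.896°.
cos h₀ = −tan(+78.2°) tan(+16.896°) = -1.4540 ≤ −1 ⇒ polar day, h₀ = π.
Bracket: h₀ sin ϕ sin δ + cos ϕ cos δ sin h₀ = 3.1416×0.97887×0.29064 + 0.20450×0.95683×0.00000 = 0.893781 + 0.000000 = 0.893781.
Q̄ = (S_0/π) × [bracket] = (1361/π) × 0.893781 = 387.20 W/m².
— Configuration B (ϕ=+27.7°):
cos h₀ = −tan(+27.7°) tan(+16.896°) = -0.1595, h₀ = 1.7310 rad.
Bracket: h₀ sin ϕ sin δ + cos ϕ cos δ sin h₀ = 1.7310×0.46484×0.29064 + 0.88539×0.95683×0.98720 = 0.233860 + 0.836324 = 1.070184.
Q̄ = (S_0/π) × [bracket] = (1361/π) × 1.070184 = 463.62 W/m².
Ratio Q̄_A / Q̄_B = 387.20 / 463.62 = 0.8352.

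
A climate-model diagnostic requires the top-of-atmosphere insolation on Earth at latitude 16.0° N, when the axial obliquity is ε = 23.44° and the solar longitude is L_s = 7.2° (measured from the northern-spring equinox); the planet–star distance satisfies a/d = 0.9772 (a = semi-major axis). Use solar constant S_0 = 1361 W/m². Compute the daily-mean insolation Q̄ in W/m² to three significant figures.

Solar declination: sin δ = sin ε · sin L_s = sin 23.44° × sin 7.2° = 0.04986, so δ = +2.858°.
cos h₀ = −tan(+16.0°) tan(+2.858°) = -0.0143, h₀ = 1.5851 rad.
Bracket: h₀ sin ϕ sin δ + cos ϕ cos δ sin h₀ = 1.5851×0.27564×0.04986 + 0.96126×0.99876×0.99990 = 0.021785 + 0.959972 = 0.981757.
Inverse-square distance factor (a/d)² = 0.9772² = 0.954920.
Q̄ = (S_0/π) × 0.954920 × [bracket] = (1361/π) × 0.954920 × 0.981757 = 406.1 W/m².

Q̄ ≈ 406 W/m²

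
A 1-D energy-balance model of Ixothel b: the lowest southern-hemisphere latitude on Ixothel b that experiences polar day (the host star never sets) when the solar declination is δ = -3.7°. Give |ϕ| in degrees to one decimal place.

|ϕ| = 86.3°

Polar day requires cos h₀ = −tan ϕ tan δ ≤ −1, i.e. tan ϕ tan δ ≥ 1.
The boundary is |tan ϕ| · |tan δ| = 1, so |ϕ| = 90° − |δ| = 90° − 3.7° = 86.3° in the southern hemisphere.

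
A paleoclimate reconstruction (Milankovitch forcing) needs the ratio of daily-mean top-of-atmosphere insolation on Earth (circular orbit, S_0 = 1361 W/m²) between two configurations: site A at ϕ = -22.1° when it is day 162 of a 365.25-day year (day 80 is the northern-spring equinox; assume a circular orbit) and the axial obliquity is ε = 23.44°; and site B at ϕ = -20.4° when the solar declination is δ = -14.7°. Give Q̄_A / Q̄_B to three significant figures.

Q̄_A / Q̄_B ≈ 0.603

— Configuration A (ϕ=-22.1°):
Solar longitude: L_s = 360° × (162 − 80)/365.25 = 80.821°.
sin δ = sin 23.44° × sin 80.821° = 0.39270, so δ = +23.122°.
cos h₀ = −tan(-22.1°) tan(+23.122°) = 0.1734, h₀ = 1.3965 rad.
Bracket: h₀ sin ϕ sin δ + cos ϕ cos δ sin h₀ = 1.3965×-0.37622×0.39270 + 0.92653×0.91967×0.98485 = -0.206321 + 0.839193 = 0.632872.
Q̄ = (S_0/π) × [bracket] = (1361/π) × 0.632872 = 274.17 W/m².
— Configuration B (ϕ=-20.4°):
cos h₀ = −tan(-20.4°) tan(-14.700°) = -0.0976, h₀ = 1.6685 rad.
Bracket: h₀ sin ϕ sin δ + cos ϕ cos δ sin h₀ = 1.6685×-0.34857×-0.25376 + 0.93728×0.96727×0.99523 = 0.147584 + 0.902278 = 1.049862.
Q̄ = (S_0/π) × [bracket] = (1361/π) × 1.049862 = 454.82 W/m².
Ratio Q̄_A / Q̄_B = 274.17 / 454.82 = 0.6028.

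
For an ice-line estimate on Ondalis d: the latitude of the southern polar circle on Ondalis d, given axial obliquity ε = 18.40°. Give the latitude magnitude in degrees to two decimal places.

71.60°

The polar circle is the lowest latitude that experiences at least one full rotation of continuous darkness at the northern-summer solstice; it lies at |ϕ| = 90° − ε = 90° − 18.40° = 71.60°.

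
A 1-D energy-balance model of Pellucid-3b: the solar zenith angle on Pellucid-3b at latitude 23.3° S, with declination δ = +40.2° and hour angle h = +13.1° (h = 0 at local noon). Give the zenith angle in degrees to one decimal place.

θ_z = 64.7°

cos θ_z = sin ϕ sin δ + cos ϕ cos δ cos h = -0.255308 + 0.683250 = 0.427942.
θ_z = arccos(0.427942) = 64.7°.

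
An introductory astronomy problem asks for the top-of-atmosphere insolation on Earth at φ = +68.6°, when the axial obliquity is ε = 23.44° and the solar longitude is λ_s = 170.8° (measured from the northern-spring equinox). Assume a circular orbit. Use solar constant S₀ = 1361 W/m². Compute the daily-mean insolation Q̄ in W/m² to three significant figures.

Solar declination: sin δ = sin ε · sin λ_s = sin 23.44° × sin 170.8° = 0.06360, so δ = +3.646°.
cos H₀ = −tan(+68.6°) tan(+3.646°) = -0.1626, H₀ = 1.7341 rad.
Bracket: H₀ sin φ sin δ + cos φ cos δ sin H₀ = 1.7341×0.93106×0.06360 + 0.36488×0.99798×0.98669 = 0.102685 + 0.359296 = 0.461981.
Q̄ = (S₀/π) × [bracket] = (1361/π) × 0.461981 = 200.1 W/m².

Q̄ ≈ 200 W/m²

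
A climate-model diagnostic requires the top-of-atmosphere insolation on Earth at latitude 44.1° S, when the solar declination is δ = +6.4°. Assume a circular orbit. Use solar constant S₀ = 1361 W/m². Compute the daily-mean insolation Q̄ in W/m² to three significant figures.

cos H₀ = −tan(-44.1°) tan(+6.400°) = 0.1087, H₀ = 1.4619 rad.
Bracket: H₀ sin φ sin δ + cos φ cos δ sin H₀ = 1.4619×-0.69591×0.11147 + 0.71813×0.99377×0.99407 = -0.113404 + 0.709424 = 0.596020.
Q̄ = (S₀/π) × [bracket] = (1361/π) × 0.596020 = 258.2 W/m².

Q̄ ≈ 258 W/m²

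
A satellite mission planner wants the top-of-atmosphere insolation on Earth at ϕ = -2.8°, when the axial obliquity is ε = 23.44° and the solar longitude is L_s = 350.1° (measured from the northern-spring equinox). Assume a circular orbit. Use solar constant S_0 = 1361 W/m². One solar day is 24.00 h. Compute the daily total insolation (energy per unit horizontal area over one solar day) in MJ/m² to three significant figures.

37.5 MJ/m²

Solar declination: sin δ = sin ε · sin L_s = sin 23.44° × sin 350.1° = -0.06839, so δ = -3.922°.
cos h₀ = −tan(-2.8°) tan(-3.922°) = -0.0034, h₀ = 1.5741 rad.
Bracket: h₀ sin ϕ sin δ + cos ϕ cos δ sin h₀ = 1.5741×-0.04885×-0.06839 + 0.99881×0.99766×0.99999 = 0.005259 + 0.996463 = 1.001722.
Q̄ = (S_0/π) × [bracket] = (1361/π) × 1.001722 = 433.97 W/m².
Daily total = Q̄ × 24.00 h × 3600 s/h = 433.97 × 24.00 × 3600 / 10⁶ = 37.50 MJ/m².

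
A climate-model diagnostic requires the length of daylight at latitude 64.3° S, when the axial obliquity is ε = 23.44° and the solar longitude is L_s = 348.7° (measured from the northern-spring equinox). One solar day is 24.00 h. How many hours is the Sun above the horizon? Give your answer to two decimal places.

13.25 h

Solar declination: sin δ = sin ε · sin L_s = sin 23.44° × sin 348.7° = -0.07795, so δ = -4.470°.
cos h₀ = −tan ϕ · tan δ = −tan(-64.3°) × tan(-4.470°) = -0.1625, so h₀ = 1.7340 rad = 99.35°.
Daylight = 2h₀/(2π) × 24.00 h = (1.7340/π) × 24.00 = 13.25 h.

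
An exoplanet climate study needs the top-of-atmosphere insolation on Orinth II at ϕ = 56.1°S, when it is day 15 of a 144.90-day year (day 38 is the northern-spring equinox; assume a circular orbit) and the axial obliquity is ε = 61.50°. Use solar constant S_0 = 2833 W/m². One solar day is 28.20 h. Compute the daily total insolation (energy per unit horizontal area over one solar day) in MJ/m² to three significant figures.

Solar longitude: L_s = 360° × (15 − 38)/144.90 = -57.143°, i.e. -57.143° + 360° = 302.857°.
sin δ = sin 61.50° × sin 302.857° = -0.73823, so δ = -47.581°.
cos h₀ = −tan(-56.1°) tan(-47.581°) = -1.6286 ≤ −1 ⇒ polar day, h₀ = π.
Bracket: h₀ sin ϕ sin δ + cos ϕ cos δ sin h₀ = 3.1416×-0.83001×-0.73823 + 0.55775×0.67455×0.00000 = 1.924979 + 0.000000 = 1.924979.
Q̄ = (S_0/π) × [bracket] = (2833/π) × 1.924979 = 1735.9 W/m².
Daily total = Q̄ × 28.20 h × 3600 s/h = 1735.9 × 28.20 × 3600 / 10⁶ = 176.2 MJ/m².

176 MJ/m²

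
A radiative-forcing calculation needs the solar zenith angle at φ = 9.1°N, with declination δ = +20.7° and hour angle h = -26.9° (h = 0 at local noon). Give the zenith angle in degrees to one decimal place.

θ_z = 28.4°

cos θ_z = sin φ sin δ + cos φ cos δ cos h = 0.055905 + 0.823727 = 0.879632.
θ_z = arccos(0.879632) = 28.4°.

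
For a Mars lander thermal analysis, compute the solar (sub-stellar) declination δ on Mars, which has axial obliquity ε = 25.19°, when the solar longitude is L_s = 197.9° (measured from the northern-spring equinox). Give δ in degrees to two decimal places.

δ = -7.52°

sin δ = sin ε · sin L_s = sin 25.19° × sin 197.9° = -0.130818.
δ = arcsin(-0.130818) = -7.52°.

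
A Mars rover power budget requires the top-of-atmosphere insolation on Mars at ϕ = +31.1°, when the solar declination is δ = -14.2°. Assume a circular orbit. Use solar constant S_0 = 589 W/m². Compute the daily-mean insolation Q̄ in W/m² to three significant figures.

Q̄ ≈ 120 W/m²

cos h₀ = −tan(+31.1°) tan(-14.200°) = 0.1526, h₀ = 1.4176 rad.
Bracket: h₀ sin ϕ sin δ + cos ϕ cos δ sin h₀ = 1.4176×0.51653×-0.24531 + 0.85627×0.96945×0.98828 = -0.179624 + 0.820382 = 0.640758.
Q̄ = (S_0/π) × [bracket] = (589/π) × 0.640758 = 120.1 W/m².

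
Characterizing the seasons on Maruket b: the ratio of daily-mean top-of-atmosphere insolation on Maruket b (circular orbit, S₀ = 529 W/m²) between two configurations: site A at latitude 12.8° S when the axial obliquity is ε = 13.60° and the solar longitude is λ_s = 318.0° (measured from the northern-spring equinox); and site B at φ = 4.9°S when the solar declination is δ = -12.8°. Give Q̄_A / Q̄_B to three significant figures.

— Configuration A (φ=-12.8°):
Solar declination: sin δ = sin ε · sin λ_s = sin 13.60° × sin 318.0° = -0.15734, so δ = -9.053°.
cos H₀ = −tan(-12.8°) tan(-9.053°) = -0.0362, H₀ = 1.6070 rad.
Bracket: H₀ sin φ sin δ + cos φ cos δ sin H₀ = 1.6070×-0.22155×-0.15734 + 0.97515×0.98754×0.99934 = 0.056018 + 0.962364 = 1.018382.
Q̄ = (S₀/π) × [bracket] = (529/π) × 1.018382 = 171.48 W/m².
— Configuration B (φ=-4.9°):
cos H₀ = −tan(-4.9°) tan(-12.800°) = -0.0195, H₀ = 1.5903 rad.
Bracket: H₀ sin φ sin δ + cos φ cos δ sin H₀ = 1.5903×-0.08542×-0.22155 + 0.99635×0.97515×0.99981 = 0.030096 + 0.971406 = 1.001502.
Q̄ = (S₀/π) × [bracket] = (529/π) × 1.001502 = 168.64 W/m².
Ratio Q̄_A / Q̄_B = 171.48 / 168.64 = 1.017.

Q̄_A / Q̄_B ≈ 1.02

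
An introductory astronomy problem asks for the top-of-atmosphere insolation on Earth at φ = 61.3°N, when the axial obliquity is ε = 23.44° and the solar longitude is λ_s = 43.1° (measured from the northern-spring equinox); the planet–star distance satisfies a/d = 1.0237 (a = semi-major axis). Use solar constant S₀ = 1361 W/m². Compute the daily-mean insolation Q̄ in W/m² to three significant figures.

Q̄ ≈ 408 W/m²

Solar declination: sin δ = sin ε · sin λ_s = sin 23.44° × sin 43.1° = 0.27180, so δ = +15.771°.
cos H₀ = −tan(+61.3°) tan(+15.771°) = -0.5159, H₀ = 2.1128 rad.
Bracket: H₀ sin φ sin δ + cos φ cos δ sin H₀ = 2.1128×0.87715×0.27180 + 0.48022×0.96235×0.85667 = 0.503711 + 0.395901 = 0.899612.
Inverse-square distance factor (a/d)² = 1.0237² = 1.047962.
Q̄ = (S₀/π) × 1.047962 × [bracket] = (1361/π) × 1.047962 × 0.899612 = 408.4 W/m².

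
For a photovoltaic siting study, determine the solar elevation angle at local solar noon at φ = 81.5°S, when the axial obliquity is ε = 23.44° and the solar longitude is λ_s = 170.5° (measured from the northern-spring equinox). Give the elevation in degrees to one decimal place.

4.7°

Solar declination: sin δ = sin ε · sin λ_s = sin 23.44° × sin 170.5° = 0.06565, so δ = +3.764°.
At local noon the hour angle is zero, so the zenith angle equals |φ − δ| = |-81.5° − (+3.764°)| = 85.264°.
Elevation = 90° − 85.264° = 4.7°.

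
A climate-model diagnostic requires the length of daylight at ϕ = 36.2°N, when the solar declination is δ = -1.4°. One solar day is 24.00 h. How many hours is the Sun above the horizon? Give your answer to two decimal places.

cos h₀ = −tan ϕ · tan δ = −tan(+36.2°) × tan(-1.400°) = 0.0179, so h₀ = 1.5529 rad = 88.98°.
Daylight = 2h₀/(2π) × 24.00 h = (1.5529/π) × 24.00 = 11.86 h.

11.86 h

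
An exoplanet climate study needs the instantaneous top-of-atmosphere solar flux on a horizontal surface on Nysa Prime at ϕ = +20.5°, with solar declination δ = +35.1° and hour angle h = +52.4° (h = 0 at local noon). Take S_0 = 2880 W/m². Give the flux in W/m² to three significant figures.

cos θ_z = sin ϕ sin δ + cos ϕ cos δ cos h = 0.201371 + 0.467577 = 0.668948.
Flux = S_0 · cos θ_z = 2880 × 0.668948 = 1927 W/m².

1.93e+03 W/m²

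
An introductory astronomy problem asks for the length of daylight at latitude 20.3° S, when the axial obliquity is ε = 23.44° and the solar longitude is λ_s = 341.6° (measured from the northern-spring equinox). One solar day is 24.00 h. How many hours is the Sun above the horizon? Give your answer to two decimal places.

Solar declination: sin δ = sin ε · sin λ_s = sin 23.44° × sin 341.6° = -0.12556, so δ = -7.213°.
cos H₀ = −tan φ · tan δ = −tan(-20.3°) × tan(-7.213°) = -0.0468, so H₀ = 1.6176 rad = 92.68°.
Daylight = 2H₀/(2π) × 24.00 h = (1.6176/π) × 24.00 = 12.36 h.

12.36 h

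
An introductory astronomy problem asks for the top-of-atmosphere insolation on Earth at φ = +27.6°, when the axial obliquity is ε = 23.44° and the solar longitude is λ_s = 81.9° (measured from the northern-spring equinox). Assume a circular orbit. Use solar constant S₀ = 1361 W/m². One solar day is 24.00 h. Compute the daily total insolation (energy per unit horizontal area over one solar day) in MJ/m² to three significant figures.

42.0 MJ/m²

Solar declination: sin δ = sin ε · sin λ_s = sin 23.44° × sin 81.9° = 0.39382, so δ = +23.192°.
cos H₀ = −tan(+27.6°) tan(+23.192°) = -0.2240, H₀ = 1.7967 rad.
Bracket: H₀ sin φ sin δ + cos φ cos δ sin H₀ = 1.7967×0.46330×0.39382 + 0.88620×0.91919×0.97459 = 0.327820 + 0.793888 = 1.121708.
Q̄ = (S₀/π) × [bracket] = (1361/π) × 1.121708 = 485.95 W/m².
Daily total = Q̄ × 24.00 h × 3600 s/h = 485.95 × 24.00 × 3600 / 10⁶ = 41.99 MJ/m².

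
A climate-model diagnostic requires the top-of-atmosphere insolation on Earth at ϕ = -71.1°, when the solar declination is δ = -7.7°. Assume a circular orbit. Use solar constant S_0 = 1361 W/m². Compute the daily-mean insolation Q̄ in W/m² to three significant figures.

Q̄ ≈ 236 W/m²

cos h₀ = −tan(-71.1°) tan(-7.700°) = -0.3949, h₀ = 1.9768 rad.
Bracket: h₀ sin ϕ sin δ + cos ϕ cos δ sin h₀ = 1.9768×-0.94609×-0.13399 + 0.32392×0.99098×0.91872 = 0.250592 + 0.294908 = 0.545500.
Q̄ = (S_0/π) × [bracket] = (1361/π) × 0.545500 = 236.3 W/m².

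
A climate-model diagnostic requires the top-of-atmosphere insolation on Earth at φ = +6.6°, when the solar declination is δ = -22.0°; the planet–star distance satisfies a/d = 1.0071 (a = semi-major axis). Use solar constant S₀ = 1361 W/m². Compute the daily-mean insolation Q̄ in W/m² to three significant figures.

Q̄ ≈ 375 W/m²

cos H₀ = −tan(+6.6°) tan(-22.000°) = 0.0467, H₀ = 1.5240 rad.
Bracket: H₀ sin φ sin δ + cos φ cos δ sin H₀ = 1.5240×0.11494×-0.37461 + 0.99337×0.92718×0.99891 = -0.065620 + 0.920029 = 0.854409.
Inverse-square distance factor (a/d)² = 1.0071² = 1.014250.
Q̄ = (S₀/π) × 1.014250 × [bracket] = (1361/π) × 1.014250 × 0.854409 = 375.4 W/m².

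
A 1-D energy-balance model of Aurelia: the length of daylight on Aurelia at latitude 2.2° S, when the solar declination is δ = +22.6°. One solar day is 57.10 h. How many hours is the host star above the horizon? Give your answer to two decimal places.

cos H₀ = −tan φ · tan δ = −tan(-2.2°) × tan(+22.600°) = 0.0160, so H₀ = 1.5548 rad = 89.08°.
Daylight = 2H₀/(2π) × 57.10 h = (1.5548/π) × 57.10 = 28.26 h.

28.26 h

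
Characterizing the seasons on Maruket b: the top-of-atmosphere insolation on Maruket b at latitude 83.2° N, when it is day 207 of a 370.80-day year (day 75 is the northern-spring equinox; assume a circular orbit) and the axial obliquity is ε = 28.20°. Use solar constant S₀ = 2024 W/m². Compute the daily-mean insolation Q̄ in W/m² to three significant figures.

Solar longitude: λ_s = 360° × (207 − 75)/370.80 = 128.155°.
sin δ = sin 28.20° × sin 128.155° = 0.37158, so δ = +21.813°.
cos H₀ = −tan(+83.2°) tan(+21.813°) = -3.3565 ≤ −1 ⇒ polar day, H₀ = π.
Bracket: H₀ sin φ sin δ + cos φ cos δ sin H₀ = 3.1416×0.99297×0.37158 + 0.11840×0.92840×0.00000 = 1.159149 + 0.000000 = 1.159149.
Q̄ = (S₀/π) × [bracket] = (2024/π) × 1.159149 = 746.8 W/m².

Q̄ ≈ 747 W/m²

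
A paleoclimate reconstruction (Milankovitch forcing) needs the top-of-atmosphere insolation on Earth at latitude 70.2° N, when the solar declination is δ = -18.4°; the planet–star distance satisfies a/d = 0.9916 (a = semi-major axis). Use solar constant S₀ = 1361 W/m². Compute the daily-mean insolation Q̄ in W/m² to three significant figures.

Q̄ ≈ 2.72 W/m²

cos H₀ = −tan(+70.2°) tan(-18.400°) = 0.9240, H₀ = 0.3924 rad.
Bracket: H₀ sin φ sin δ + cos φ cos δ sin H₀ = 0.3924×0.94088×-0.31565 + 0.33874×0.94888×0.38242 = -0.116538 + 0.122919 = 0.006381.
Inverse-square distance factor (a/d)² = 0.9916² = 0.983271.
Q̄ = (S₀/π) × 0.983271 × [bracket] = (1361/π) × 0.983271 × 0.006381 = 2.718 W/m².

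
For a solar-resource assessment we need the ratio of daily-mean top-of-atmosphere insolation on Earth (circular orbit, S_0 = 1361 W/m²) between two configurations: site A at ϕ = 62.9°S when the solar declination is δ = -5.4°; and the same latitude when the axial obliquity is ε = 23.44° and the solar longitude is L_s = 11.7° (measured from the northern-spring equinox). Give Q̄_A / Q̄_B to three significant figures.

Q̄_A / Q̄_B ≈ 1.71

— Configuration A (ϕ=-62.9°):
cos h₀ = −tan(-62.9°) tan(-5.400°) = -0.1847, h₀ = 1.7566 rad.
Bracket: h₀ sin ϕ sin δ + cos ϕ cos δ sin h₀ = 1.7566×-0.89021×-0.09411 + 0.45554×0.99556×0.98279 = 0.147164 + 0.445712 = 0.592876.
Q̄ = (S_0/π) × [bracket] = (1361/π) × 0.592876 = 256.85 W/m².
— Configuration B (ϕ=-62.9°):
Solar declination: sin δ = sin ε · sin L_s = sin 23.44° × sin 11.7° = 0.08067, so δ = +4.627°.
cos h₀ = −tan(-62.9°) tan(+4.627°) = 0.1582, h₀ = 1.4120 rad.
Bracket: h₀ sin ϕ sin δ + cos ϕ cos δ sin h₀ = 1.4120×-0.89021×0.08067 + 0.45554×0.99674×0.98741 = -0.101400 + 0.448338 = 0.346938.
Q̄ = (S_0/π) × [bracket] = (1361/π) × 0.346938 = 150.30 W/m².
Ratio Q̄_A / Q̄_B = 256.85 / 150.30 = 1.709.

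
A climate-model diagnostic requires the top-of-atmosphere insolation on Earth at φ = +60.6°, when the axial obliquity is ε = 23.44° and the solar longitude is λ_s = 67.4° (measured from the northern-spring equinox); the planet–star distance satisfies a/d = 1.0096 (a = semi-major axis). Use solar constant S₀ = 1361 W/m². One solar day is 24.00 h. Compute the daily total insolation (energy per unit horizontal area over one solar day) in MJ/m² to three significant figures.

Solar declination: sin δ = sin ε · sin λ_s = sin 23.44° × sin 67.4° = 0.36724, so δ = +21.546°.
cos H₀ = −tan(+60.6°) tan(+21.546°) = -0.7007, H₀ = 2.3472 rad.
Bracket: H₀ sin φ sin δ + cos φ cos δ sin H₀ = 2.3472×0.87121×0.36724 + 0.49090×0.93013×0.71344 = 0.750971 + 0.325757 = 1.076728.
Inverse-square distance factor (a/d)² = 1.0096² = 1.019292.
Q̄ = (S₀/π) × 1.019292 × [bracket] = (1361/π) × 1.019292 × 1.076728 = 475.46 W/m².
Daily total = Q̄ × 24.00 h × 3600 s/h = 475.46 × 24.00 × 3600 / 10⁶ = 41.08 MJ/m².

41.1 MJ/m²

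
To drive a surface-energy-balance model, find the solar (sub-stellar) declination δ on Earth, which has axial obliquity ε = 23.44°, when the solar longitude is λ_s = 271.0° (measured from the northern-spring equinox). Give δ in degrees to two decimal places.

δ = -23.44°

sin δ = sin ε · sin λ_s = sin 23.44° × sin 271.0° = -0.397728.
δ = arcsin(-0.397728) = -23.44°.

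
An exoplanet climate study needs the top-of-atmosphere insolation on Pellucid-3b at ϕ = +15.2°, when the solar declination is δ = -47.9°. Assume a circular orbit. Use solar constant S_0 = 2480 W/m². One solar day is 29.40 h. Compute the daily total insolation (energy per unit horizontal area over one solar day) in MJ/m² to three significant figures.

cos h₀ = −tan(+15.2°) tan(-47.900°) = 0.3007, h₀ = 1.2654 rad.
Bracket: h₀ sin ϕ sin δ + cos ϕ cos δ sin h₀ = 1.2654×0.26219×-0.74198 + 0.96502×0.67043×0.95372 = -0.246171 + 0.617036 = 0.370865.
Q̄ = (S_0/π) × [bracket] = (2480/π) × 0.370865 = 292.76 W/m².
Daily total = Q̄ × 29.40 h × 3600 s/h = 292.76 × 29.40 × 3600 / 10⁶ = 30.99 MJ/m².

31.0 MJ/m²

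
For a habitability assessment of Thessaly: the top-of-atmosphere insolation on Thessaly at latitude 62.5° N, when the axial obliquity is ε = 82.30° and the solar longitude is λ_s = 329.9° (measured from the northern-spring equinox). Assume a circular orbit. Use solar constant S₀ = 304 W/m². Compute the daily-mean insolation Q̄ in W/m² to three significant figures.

Q̄ ≈ 0.00 W/m²

Solar declination: sin δ = sin ε · sin λ_s = sin 82.30° × sin 329.9° = -0.49699, so δ = -29.801°.
cos H₀ = −tan(+62.5°) tan(-29.801°) = 1.1002 ≥ 1 ⇒ polar night, H₀ = 0 and Q̄ = 0.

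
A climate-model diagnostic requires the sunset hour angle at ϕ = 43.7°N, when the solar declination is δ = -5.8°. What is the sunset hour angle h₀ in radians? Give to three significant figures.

cos h₀ = −tan ϕ · tan δ = −tan(+43.7°) × tan(-5.800°) = 0.0971, so h₀ = 1.4736 rad = 84.43°.

h₀ = 1.47 rad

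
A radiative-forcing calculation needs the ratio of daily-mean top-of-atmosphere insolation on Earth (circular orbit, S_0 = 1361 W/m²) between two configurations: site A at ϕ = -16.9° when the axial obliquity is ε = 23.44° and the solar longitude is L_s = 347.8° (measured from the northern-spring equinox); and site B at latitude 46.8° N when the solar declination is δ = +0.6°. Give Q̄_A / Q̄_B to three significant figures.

— Configuration A (ϕ=-16.9°):
Solar declination: sin δ = sin ε · sin L_s = sin 23.44° × sin 347.8° = -0.08406, so δ = -4.822°.
cos h₀ = −tan(-16.9°) tan(-4.822°) = -0.0256, h₀ = 1.5964 rad.
Bracket: h₀ sin ϕ sin δ + cos ϕ cos δ sin h₀ = 1.5964×-0.29070×-0.08406 + 0.95681×0.99646×0.99967 = 0.039010 + 0.953108 = 0.992118.
Q̄ = (S_0/π) × [bracket] = (1361/π) × 0.992118 = 429.81 W/m².
— Configuration B (ϕ=+46.8°):
cos h₀ = −tan(+46.8°) tan(+0.600°) = -0.0112, h₀ = 1.5819 rad.
Bracket: h₀ sin ϕ sin δ + cos ϕ cos δ sin h₀ = 1.5819×0.72897×0.01047 + 0.68455×0.99995×0.99994 = 0.012074 + 0.684475 = 0.696549.
Q̄ = (S_0/π) × [bracket] = (1361/π) × 0.696549 = 301.76 W/m².
Ratio Q̄_A / Q̄_B = 429.81 / 301.76 = 1.424.

Q̄_A / Q̄_B ≈ 1.42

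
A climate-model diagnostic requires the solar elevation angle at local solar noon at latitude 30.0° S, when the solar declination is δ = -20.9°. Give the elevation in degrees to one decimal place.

80.9°

At local noon the hour angle is zero, so the zenith angle equals |ϕ − δ| = |-30.0° − (-20.900°)| = 9.100°.
Elevation = 90° − 9.100° = 80.9°.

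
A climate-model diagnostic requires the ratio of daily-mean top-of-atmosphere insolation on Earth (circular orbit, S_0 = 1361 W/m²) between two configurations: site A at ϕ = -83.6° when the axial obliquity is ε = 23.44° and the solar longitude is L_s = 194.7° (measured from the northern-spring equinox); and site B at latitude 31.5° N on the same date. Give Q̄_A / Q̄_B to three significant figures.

Q̄_A / Q̄_B ≈ 0.415

— Configuration A (ϕ=-83.6°):
Solar declination: sin δ = sin ε · sin L_s = sin 23.44° × sin 194.7° = -0.10094, so δ = -5.793°.
cos h₀ = −tan(-83.6°) tan(-5.793°) = -0.9045, h₀ = 2.7011 rad.
Bracket: h₀ sin ϕ sin δ + cos ϕ cos δ sin h₀ = 2.7011×-0.99377×-0.10094 + 0.11147×0.99489×0.42639 = 0.270950 + 0.047287 = 0.318237.
Q̄ = (S_0/π) × [bracket] = (1361/π) × 0.318237 = 137.87 W/m².
— Configuration B (ϕ=+31.5°):
cos h₀ = −tan(+31.5°) tan(-5.793°) = 0.0622, h₀ = 1.5086 rad.
Bracket: h₀ sin ϕ sin δ + cos ϕ cos δ sin h₀ = 1.5086×0.52250×-0.10094 + 0.85264×0.99489×0.99807 = -0.079565 + 0.846646 = 0.767081.
Q̄ = (S_0/π) × [bracket] = (1361/π) × 0.767081 = 332.31 W/m².
Ratio Q̄_A / Q̄_B = 137.87 / 332.31 = 0.4149.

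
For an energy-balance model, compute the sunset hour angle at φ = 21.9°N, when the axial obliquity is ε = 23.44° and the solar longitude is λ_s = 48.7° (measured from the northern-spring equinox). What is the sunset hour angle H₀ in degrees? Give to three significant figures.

H₀ = 97.2°

Solar declination: sin δ = sin ε · sin λ_s = sin 23.44° × sin 48.7° = 0.29884, so δ = +17.388°.
cos H₀ = −tan φ · tan δ = −tan(+21.9°) × tan(+17.388°) = -0.1259, so H₀ = 1.6970 rad = 97.23°.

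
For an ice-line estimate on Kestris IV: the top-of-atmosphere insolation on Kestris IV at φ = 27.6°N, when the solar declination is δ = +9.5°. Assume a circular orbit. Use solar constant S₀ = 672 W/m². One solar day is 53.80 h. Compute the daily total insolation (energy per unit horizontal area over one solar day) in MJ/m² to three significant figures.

41.3 MJ/m²

cos H₀ = −tan(+27.6°) tan(+9.500°) = -0.0875, H₀ = 1.6584 rad.
Bracket: H₀ sin φ sin δ + cos φ cos δ sin H₀ = 1.6584×0.46330×0.16505 + 0.88620×0.98629×0.99617 = 0.126814 + 0.870703 = 0.997517.
Q̄ = (S₀/π) × [bracket] = (672/π) × 0.997517 = 213.37 W/m².
Daily total = Q̄ × 53.80 h × 3600 s/h = 213.37 × 53.80 × 3600 / 10⁶ = 41.33 MJ/m².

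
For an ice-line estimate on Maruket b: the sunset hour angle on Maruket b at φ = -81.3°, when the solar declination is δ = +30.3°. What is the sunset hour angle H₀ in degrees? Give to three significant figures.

H₀ = 0.00°

cos H₀ = −tan φ · tan δ = 3.8188 ≥ 1, so the host star never rises (polar night) and H₀ = 0.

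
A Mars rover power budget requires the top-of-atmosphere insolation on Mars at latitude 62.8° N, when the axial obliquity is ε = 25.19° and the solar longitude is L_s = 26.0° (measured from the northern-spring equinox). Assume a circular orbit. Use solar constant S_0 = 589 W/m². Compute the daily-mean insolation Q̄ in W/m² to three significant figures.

Solar declination: sin δ = sin ε · sin L_s = sin 25.19° × sin 26.0° = 0.18658, so δ = +10.753°.
cos h₀ = −tan(+62.8°) tan(+10.753°) = -0.3695, h₀ = 1.9493 rad.
Bracket: h₀ sin ϕ sin δ + cos ϕ cos δ sin h₀ = 1.9493×0.88942×0.18658 + 0.45710×0.98244×0.92922 = 0.323482 + 0.417288 = 0.740770.
Q̄ = (S_0/π) × [bracket] = (589/π) × 0.740770 = 138.9 W/m².

Q̄ ≈ 139 W/m²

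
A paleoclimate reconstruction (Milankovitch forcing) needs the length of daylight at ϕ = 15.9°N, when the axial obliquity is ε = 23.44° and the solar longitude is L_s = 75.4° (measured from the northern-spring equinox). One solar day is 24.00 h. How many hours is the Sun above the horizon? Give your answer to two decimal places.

Solar declination: sin δ = sin ε · sin L_s = sin 23.44° × sin 75.4° = 0.38494, so δ = +22.640°.
cos h₀ = −tan ϕ · tan δ = −tan(+15.9°) × tan(+22.640°) = -0.1188, so h₀ = 1.6899 rad = 96.82°.
Daylight = 2h₀/(2π) × 24.00 h = (1.6899/π) × 24.00 = 12.91 h.

12.91 h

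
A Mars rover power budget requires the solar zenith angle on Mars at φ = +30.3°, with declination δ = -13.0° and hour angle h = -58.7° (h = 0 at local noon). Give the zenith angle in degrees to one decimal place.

θ_z = 71.1°

cos θ_z = sin φ sin δ + cos φ cos δ cos h = -0.113494 + 0.437054 = 0.323560.
θ_z = arccos(0.323560) = 71.1°.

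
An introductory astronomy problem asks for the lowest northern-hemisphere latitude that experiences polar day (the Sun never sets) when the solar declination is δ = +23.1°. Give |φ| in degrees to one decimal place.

Polar day requires cos H₀ = −tan φ tan δ ≤ −1, i.e. tan φ tan δ ≥ 1.
The boundary is |tan φ| · |tan δ| = 1, so |φ| = 90° − |δ| = 90° − 23.1° = 66.9° in the northern hemisphere.

|φ| = 66.9°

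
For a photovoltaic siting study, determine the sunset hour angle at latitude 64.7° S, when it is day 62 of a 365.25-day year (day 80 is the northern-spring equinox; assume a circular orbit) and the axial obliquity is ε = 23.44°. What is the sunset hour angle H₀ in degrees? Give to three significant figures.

H₀ = 105°

Solar longitude: λ_s = 360° × (62 − 80)/365.25 = -17.741°, i.e. -17.741° + 360° = 342.259°.
sin δ = sin 23.44° × sin 342.259° = -0.12121, so δ = -6.962°.
cos H₀ = −tan φ · tan δ = −tan(-64.7°) × tan(-6.962°) = -0.2583, so H₀ = 1.8321 rad = 104.97°.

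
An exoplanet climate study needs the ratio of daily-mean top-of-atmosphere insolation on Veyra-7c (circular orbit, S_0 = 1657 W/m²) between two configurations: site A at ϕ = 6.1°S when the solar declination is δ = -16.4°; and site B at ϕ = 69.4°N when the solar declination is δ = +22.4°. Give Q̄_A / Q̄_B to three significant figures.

— Configuration A (ϕ=-6.1°):
cos h₀ = −tan(-6.1°) tan(-16.400°) = -0.0315, h₀ = 1.6023 rad.
Bracket: h₀ sin ϕ sin δ + cos ϕ cos δ sin h₀ = 1.6023×-0.10626×-0.28234 + 0.99434×0.95931×0.99951 = 0.048071 + 0.953413 = 1.001484.
Q̄ = (S_0/π) × [bracket] = (1657/π) × 1.001484 = 528.22 W/m².
— Configuration B (ϕ=+69.4°):
cos h₀ = −tan(+69.4°) tan(+22.400°) = -1.0966 ≤ −1 ⇒ polar day, h₀ = π.
Bracket: h₀ sin ϕ sin δ + cos ϕ cos δ sin h₀ = 3.1416×0.93606×0.38107 + 0.35184×0.92455×0.00000 = 1.120622 + 0.000000 = 1.120622.
Q̄ = (S_0/π) × [bracket] = (1657/π) × 1.120622 = 591.06 W/m².
Ratio Q̄_A / Q̄_B = 528.22 / 591.06 = 0.8937.

Q̄_A / Q̄_B ≈ 0.894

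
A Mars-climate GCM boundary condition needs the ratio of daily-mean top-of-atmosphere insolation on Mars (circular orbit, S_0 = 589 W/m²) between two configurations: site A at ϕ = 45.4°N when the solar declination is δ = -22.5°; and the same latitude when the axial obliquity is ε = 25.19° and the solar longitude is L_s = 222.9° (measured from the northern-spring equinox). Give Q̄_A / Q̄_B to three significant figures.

— Configuration A (ϕ=+45.4°):
cos h₀ = −tan(+45.4°) tan(-22.500°) = 0.4200, h₀ = 1.1373 rad.
Bracket: h₀ sin ϕ sin δ + cos ϕ cos δ sin h₀ = 1.1373×0.71203×-0.38268 + 0.70215×0.92388×0.90751 = -0.309891 + 0.588704 = 0.278813.
Q̄ = (S_0/π) × [bracket] = (589/π) × 0.278813 = 52.273 W/m².
— Configuration B (ϕ=+45.4°):
Solar declination: sin δ = sin ε · sin L_s = sin 25.19° × sin 222.9° = -0.28973, so δ = -16.842°.
cos h₀ = −tan(+45.4°) tan(-16.842°) = 0.3070, h₀ = 1.2588 rad.
Bracket: h₀ sin ϕ sin δ + cos ϕ cos δ sin h₀ = 1.2588×0.71203×-0.28973 + 0.70215×0.95711×0.95172 = -0.259686 + 0.639589 = 0.379903.
Q̄ = (S_0/π) × [bracket] = (589/π) × 0.379903 = 71.226 W/m².
Ratio Q̄_A / Q̄_B = 52.273 / 71.226 = 0.7339.

Q̄_A / Q̄_B ≈ 0.734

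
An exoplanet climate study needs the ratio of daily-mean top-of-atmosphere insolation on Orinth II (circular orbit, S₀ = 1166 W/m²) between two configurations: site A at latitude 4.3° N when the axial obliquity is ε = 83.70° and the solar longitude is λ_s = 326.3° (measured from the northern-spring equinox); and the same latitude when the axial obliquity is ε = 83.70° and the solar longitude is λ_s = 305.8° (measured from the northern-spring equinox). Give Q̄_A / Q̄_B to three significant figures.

Q̄_A / Q̄_B ≈ 1.54

— Configuration A (φ=+4.3°):
Solar declination: sin δ = sin ε · sin λ_s = sin 83.70° × sin 326.3° = -0.55149, so δ = -33.470°.
cos H₀ = −tan(+4.3°) tan(-33.470°) = 0.0497, H₀ = 1.5211 rad.
Bracket: H₀ sin φ sin δ + cos φ cos δ sin H₀ = 1.5211×0.07498×-0.55149 + 0.99719×0.83418×0.99876 = -0.062899 + 0.830804 = 0.767905.
Q̄ = (S₀/π) × [bracket] = (1166/π) × 0.767905 = 285.01 W/m².
— Configuration B (φ=+4.3°):
Solar declination: sin δ = sin ε · sin λ_s = sin 83.70° × sin 305.8° = -0.80617, so δ = -53.723°.
cos H₀ = −tan(+4.3°) tan(-53.723°) = 0.1024, H₀ = 1.4682 rad.
Bracket: H₀ sin φ sin δ + cos φ cos δ sin H₀ = 1.4682×0.07498×-0.80617 + 0.99719×0.59169×0.99474 = -0.088748 + 0.586924 = 0.498176.
Q̄ = (S₀/π) × [bracket] = (1166/π) × 0.498176 = 184.90 W/m².
Ratio Q̄_A / Q̄_B = 285.01 / 184.90 = 1.541.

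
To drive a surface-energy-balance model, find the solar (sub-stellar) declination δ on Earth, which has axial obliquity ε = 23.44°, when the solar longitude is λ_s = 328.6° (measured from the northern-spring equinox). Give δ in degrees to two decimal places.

δ = -11.96°

sin δ = sin ε · sin λ_s = sin 23.44° × sin 328.6° = -0.207252.
δ = arcsin(-0.207252) = -11.96°.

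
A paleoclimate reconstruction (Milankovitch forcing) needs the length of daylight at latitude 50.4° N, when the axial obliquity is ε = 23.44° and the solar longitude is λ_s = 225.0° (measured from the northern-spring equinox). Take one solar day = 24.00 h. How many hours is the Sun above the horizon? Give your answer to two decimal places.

Solar declination: sin δ = sin ε · sin λ_s = sin 23.44° × sin 225.0° = -0.28128, so δ = -16.337°.
cos H₀ = −tan φ · tan δ = −tan(+50.4°) × tan(-16.337°) = 0.3543, so H₀ = 1.2086 rad = 69.25°.
Daylight = 2H₀/(2π) × 24.00 h = (1.2086/π) × 24.00 = 9.23 h.

9.23 h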